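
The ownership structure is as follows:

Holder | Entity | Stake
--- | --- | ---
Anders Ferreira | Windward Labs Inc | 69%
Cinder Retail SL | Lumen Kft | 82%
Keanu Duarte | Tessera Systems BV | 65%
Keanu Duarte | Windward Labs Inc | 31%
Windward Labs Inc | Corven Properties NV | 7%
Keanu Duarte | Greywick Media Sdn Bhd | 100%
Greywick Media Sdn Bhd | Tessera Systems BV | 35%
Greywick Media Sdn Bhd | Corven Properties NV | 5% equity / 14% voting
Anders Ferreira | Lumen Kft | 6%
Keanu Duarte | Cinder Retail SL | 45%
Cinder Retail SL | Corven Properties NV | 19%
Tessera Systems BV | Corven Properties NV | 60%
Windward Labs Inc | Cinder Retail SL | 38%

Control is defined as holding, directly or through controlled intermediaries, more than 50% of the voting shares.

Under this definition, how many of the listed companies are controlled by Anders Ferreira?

1

Anders holds 69% of Windward, so Anders controls Windward.
No other company's threshold is met.
Anders controls 1 company.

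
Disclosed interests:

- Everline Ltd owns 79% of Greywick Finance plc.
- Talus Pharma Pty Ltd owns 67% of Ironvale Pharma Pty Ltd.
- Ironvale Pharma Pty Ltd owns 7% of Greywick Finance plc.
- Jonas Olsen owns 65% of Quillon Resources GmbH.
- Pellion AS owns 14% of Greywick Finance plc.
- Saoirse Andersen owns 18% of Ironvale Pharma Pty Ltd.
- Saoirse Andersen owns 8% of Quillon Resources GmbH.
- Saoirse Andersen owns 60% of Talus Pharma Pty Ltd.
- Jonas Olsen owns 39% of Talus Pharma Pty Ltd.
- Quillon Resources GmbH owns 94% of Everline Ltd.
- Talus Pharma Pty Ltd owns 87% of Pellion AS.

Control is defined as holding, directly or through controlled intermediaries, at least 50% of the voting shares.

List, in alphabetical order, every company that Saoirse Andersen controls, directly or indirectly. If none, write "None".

Ironvale Pharma Pty Ltd, Pellion AS, Talus Pharma Pty Ltd

Saoirse holds 60% of Talus, so Saoirse controls Talus.
Talus holds 87% of Pellion, so Saoirse controls Pellion.
Saoirse and Talus together hold 18% + 67% = 85% of Ironvale, so Saoirse controls Ironvale.
No other company's threshold is met.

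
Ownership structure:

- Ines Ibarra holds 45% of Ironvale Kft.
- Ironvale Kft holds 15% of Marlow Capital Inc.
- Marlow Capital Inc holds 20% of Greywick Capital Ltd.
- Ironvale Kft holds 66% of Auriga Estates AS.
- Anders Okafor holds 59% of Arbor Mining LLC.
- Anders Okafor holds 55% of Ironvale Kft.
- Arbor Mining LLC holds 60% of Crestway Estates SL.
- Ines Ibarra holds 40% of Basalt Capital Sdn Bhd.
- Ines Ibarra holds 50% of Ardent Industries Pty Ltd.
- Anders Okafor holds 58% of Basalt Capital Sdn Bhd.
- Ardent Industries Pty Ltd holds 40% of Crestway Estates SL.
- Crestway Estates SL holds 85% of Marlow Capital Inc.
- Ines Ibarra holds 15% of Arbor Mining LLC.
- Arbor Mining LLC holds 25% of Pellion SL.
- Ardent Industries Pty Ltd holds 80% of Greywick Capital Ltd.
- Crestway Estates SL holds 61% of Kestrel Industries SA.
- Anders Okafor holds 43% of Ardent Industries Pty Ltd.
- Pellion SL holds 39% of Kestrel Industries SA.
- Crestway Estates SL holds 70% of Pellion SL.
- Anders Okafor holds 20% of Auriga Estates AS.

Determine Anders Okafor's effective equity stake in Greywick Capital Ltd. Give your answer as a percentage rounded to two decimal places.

44.99%

Anders reaches Greywick along 4 paths.
Via Ardent: 43% × 80% = 34.4%.
Via Ironvale → Marlow: 55% × 15% × 20% = 1.65%.
Via Ardent → Crestway → Marlow: 43% × 40% × 85% × 20% = 2.924%.
Via Arbor → Crestway → Marlow: 59% × 60% × 85% × 20% = 6.018%.
Total: 34.4% + 1.65% + 2.924% + 6.018% = 44.992%.
Rounded: 44.99%.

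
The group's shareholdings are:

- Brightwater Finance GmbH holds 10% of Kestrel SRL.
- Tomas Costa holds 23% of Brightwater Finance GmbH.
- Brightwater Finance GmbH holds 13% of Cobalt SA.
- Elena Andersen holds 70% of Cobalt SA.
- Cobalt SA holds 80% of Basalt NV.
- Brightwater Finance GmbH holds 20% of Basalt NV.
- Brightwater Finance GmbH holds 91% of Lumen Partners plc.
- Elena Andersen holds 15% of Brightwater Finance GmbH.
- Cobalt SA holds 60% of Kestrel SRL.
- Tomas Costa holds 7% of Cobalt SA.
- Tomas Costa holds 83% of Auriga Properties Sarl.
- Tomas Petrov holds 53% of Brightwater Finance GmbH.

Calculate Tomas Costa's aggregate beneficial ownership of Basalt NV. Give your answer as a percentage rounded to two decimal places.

Tomas Costa reaches Basalt along 3 paths.
Via Cobalt: 7% × 80% = 5.6%.
Via Brightwater → Cobalt: 23% × 13% × 80% = 2.392%.
Via Brightwater: 23% × 20% = 4.6%.
Total: 5.6% + 2.392% + 4.6% = 12.592%.
Rounded: 12.59%.

12.59%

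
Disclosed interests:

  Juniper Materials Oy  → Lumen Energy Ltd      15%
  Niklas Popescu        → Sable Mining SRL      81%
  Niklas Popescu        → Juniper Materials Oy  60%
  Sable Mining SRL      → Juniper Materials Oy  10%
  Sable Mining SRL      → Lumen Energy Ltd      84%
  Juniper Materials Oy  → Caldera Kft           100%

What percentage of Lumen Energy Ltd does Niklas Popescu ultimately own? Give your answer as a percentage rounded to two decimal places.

78.26%

Niklas reaches Lumen along 3 paths.
Via Sable: 81% × 84% = 68.04%.
Via Sable → Juniper: 81% × 10% × 15% = 1.215%.
Via Juniper: 60% × 15% = 9%.
Total: 68.04% + 1.215% + 9% = 78.255%.
Rounded: 78.26%.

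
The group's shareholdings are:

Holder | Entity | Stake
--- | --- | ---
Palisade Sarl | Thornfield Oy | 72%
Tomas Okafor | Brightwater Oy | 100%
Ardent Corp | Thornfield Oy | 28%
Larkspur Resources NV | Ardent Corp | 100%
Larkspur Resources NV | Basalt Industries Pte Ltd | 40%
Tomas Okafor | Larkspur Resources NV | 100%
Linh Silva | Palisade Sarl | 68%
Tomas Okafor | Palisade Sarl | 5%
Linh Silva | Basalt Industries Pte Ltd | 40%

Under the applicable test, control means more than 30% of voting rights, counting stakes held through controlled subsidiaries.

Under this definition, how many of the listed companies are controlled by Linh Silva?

Linh holds 68% of Palisade, so Linh controls Palisade.
Palisade holds 72% of Thornfield, so Linh controls Thornfield.
Linh holds 40% of Basalt, so Linh controls Basalt.
No other company's threshold is met.
Linh controls 3 companies.

3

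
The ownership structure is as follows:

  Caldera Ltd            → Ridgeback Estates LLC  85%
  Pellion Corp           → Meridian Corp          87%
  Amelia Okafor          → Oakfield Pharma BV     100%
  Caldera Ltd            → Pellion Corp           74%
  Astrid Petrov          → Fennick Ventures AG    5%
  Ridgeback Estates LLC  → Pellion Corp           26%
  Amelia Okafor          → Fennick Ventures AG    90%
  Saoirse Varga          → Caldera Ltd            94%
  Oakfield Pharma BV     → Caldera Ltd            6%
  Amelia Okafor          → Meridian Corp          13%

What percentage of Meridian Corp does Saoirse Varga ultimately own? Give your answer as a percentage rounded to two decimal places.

78.59%

Saoirse reaches Meridian along 2 paths.
Via Caldera → Pellion: 94% × 74% × 87% = 60.5172%.
Via Caldera → Ridgeback → Pellion: 94% × 85% × 26% × 87% = 18.07338%.
Total: 60.5172% + 18.07338% = 78.59058%.
Rounded: 78.59%.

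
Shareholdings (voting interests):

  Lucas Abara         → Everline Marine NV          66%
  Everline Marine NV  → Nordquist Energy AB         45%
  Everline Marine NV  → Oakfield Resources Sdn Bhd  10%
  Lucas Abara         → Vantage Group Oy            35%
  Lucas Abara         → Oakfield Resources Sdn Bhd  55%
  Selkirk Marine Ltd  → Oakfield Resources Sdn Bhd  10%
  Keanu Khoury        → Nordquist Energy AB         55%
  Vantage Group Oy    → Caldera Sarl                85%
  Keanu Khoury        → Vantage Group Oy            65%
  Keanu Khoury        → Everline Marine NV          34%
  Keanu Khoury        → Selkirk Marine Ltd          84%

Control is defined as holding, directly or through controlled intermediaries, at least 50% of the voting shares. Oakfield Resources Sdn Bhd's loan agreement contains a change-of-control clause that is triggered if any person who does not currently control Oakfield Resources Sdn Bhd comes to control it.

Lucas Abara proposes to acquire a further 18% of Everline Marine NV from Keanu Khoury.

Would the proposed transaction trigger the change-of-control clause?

The purchase adds only to Lucas's holdings (Keanu's stake shrinks), so Lucas is the only person who could newly come to control Oakfield.
Lucas holds 66% of Everline, so Lucas controls Everline.
Lucas and Everline together hold 55% + 10% = 65% of Oakfield, so Lucas controls Oakfield.
So Lucas already controls Oakfield before the transaction.
After the purchase, Lucas's direct stake in Everline rises to 66% + 18% = 84%, and Keanu's stake falls to 16%.
Lucas controlled Oakfield already, so this is not a new person acquiring control; every other person's position is unchanged or reduced.
No new person acquires control, so the clause is not triggered.

No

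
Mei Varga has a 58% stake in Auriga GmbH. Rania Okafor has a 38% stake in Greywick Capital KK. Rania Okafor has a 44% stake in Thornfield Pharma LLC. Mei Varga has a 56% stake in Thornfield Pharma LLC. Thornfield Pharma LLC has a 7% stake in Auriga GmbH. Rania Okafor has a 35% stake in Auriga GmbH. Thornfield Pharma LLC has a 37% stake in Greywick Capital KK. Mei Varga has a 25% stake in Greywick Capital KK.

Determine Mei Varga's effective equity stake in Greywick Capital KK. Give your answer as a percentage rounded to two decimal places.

Mei reaches Greywick along 2 paths.
Via Thornfield: 56% × 37% = 20.72%.
Direct stake: 25% = 25%.
Total: 20.72% + 25% = 45.72%.

45.72%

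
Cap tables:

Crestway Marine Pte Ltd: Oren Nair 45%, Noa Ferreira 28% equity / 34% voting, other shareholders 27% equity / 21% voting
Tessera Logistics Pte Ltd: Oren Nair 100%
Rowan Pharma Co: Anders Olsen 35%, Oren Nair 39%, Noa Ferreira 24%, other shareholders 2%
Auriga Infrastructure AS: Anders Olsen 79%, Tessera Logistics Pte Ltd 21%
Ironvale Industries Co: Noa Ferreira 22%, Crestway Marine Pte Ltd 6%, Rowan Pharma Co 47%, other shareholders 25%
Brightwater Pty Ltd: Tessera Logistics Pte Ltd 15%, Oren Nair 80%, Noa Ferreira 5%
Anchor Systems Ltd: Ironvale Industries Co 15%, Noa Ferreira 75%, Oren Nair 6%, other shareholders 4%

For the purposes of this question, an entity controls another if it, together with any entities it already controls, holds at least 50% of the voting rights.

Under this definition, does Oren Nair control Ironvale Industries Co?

No

Oren holds 100% of Tessera, so Oren controls Tessera.
Tessera and Oren together hold 15% + 80% = 95% of Brightwater, so Oren controls Brightwater.
Neither Oren nor any entity Oren controls holds any voting interest in Ironvale.
So Oren does not control Ironvale.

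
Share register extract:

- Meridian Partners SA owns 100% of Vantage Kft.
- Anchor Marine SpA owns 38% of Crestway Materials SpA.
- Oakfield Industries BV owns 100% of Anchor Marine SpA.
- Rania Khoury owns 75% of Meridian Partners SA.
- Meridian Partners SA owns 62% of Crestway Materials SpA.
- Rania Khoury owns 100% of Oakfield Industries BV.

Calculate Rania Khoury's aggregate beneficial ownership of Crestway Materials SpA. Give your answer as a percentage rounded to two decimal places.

84.50%

Rania reaches Crestway along 2 paths.
Via Oakfield → Anchor: 100% × 100% × 38% = 38%.
Via Meridian: 75% × 62% = 46.5%.
Total: 38% + 46.5% = 84.5%.
Rounded: 84.50%.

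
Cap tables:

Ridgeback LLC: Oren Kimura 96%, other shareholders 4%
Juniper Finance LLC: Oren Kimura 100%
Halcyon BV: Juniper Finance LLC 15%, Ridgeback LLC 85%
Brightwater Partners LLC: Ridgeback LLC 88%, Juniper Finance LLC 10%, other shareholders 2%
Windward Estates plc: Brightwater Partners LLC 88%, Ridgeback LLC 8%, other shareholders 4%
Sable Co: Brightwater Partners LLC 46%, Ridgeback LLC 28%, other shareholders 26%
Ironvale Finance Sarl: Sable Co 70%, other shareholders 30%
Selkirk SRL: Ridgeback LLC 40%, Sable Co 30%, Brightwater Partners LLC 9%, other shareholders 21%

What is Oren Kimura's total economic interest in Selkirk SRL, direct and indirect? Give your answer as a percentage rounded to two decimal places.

68.01%

Oren reaches Selkirk along 6 paths.
Via Ridgeback: 96% × 40% = 38.4%.
Via Ridgeback → Brightwater → Sable: 96% × 88% × 46% × 30% = 11.65824%.
Via Juniper → Brightwater → Sable: 100% × 10% × 46% × 30% = 1.38%.
Via Ridgeback → Sable: 96% × 28% × 30% = 8.064%.
Via Ridgeback → Brightwater: 96% × 88% × 9% = 7.6032%.
Via Juniper → Brightwater: 100% × 10% × 9% = 0.9%.
Total: 38.4% + 11.65824% + 1.38% + 8.064% + 7.6032% + 0.9% = 68.00544%.
Rounded: 68.01%.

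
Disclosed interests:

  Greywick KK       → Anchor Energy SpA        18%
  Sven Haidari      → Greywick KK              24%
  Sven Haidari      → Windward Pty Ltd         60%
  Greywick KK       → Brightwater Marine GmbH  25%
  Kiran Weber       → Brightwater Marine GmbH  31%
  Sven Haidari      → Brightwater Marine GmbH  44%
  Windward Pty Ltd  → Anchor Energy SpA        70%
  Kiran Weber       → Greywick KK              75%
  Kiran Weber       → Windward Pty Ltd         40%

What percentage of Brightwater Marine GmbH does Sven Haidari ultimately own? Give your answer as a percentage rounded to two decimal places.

Sven reaches Brightwater along 2 paths.
Direct stake: 44% = 44%.
Via Greywick: 24% × 25% = 6%.
Total: 44% + 6% = 50%.
Rounded: 50.00%.

50.00%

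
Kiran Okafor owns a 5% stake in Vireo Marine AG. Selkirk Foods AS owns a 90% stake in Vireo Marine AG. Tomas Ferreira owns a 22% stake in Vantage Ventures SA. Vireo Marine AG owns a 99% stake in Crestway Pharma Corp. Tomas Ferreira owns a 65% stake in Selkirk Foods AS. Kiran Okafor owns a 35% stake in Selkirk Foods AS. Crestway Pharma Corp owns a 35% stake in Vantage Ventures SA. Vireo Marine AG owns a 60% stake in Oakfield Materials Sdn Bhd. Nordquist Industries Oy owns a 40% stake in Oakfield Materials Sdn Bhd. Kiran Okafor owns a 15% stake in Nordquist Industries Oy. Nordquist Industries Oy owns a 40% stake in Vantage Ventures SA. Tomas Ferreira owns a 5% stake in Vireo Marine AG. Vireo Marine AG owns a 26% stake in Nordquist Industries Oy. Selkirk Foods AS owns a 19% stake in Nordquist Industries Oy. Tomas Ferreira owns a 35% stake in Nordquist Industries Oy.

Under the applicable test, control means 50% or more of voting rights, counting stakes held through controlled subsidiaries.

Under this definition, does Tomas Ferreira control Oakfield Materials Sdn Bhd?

Yes

Tomas holds 65% of Selkirk, so Tomas controls Selkirk.
Selkirk and Tomas together hold 90% + 5% = 95% of Vireo, so Tomas controls Vireo.
Vireo and Tomas and Selkirk together hold 26% + 35% + 19% = 80% of Nordquist, so Tomas controls Nordquist.
Nordquist and Vireo together hold 40% + 60% = 100% of Oakfield, so Tomas controls Oakfield.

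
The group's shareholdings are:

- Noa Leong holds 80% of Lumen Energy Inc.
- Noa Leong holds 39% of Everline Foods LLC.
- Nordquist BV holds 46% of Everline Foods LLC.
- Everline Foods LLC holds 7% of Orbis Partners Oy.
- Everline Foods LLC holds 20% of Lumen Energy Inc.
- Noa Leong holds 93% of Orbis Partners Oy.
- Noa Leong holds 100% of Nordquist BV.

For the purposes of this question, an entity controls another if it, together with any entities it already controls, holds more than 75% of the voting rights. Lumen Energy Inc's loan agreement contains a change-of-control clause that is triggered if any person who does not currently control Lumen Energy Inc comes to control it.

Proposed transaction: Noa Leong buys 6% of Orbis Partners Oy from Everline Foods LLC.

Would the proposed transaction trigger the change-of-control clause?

No

The purchase adds only to Noa's holdings (Everline's stake shrinks), so Noa is the only person who could newly come to control Lumen.
Noa holds 100% of Nordquist, so Noa controls Nordquist.
Nordquist and Noa together hold 46% + 39% = 85% of Everline, so Noa controls Everline.
Everline and Noa together hold 20% + 80% = 100% of Lumen, so Noa controls Lumen.
So Noa already controls Lumen before the transaction.
After the purchase, Noa's direct stake in Orbis rises to 93% + 6% = 99%, and Everline's stake falls to 1%.
Noa controlled Lumen already, so this is not a new person acquiring control; every other person's position is unchanged or reduced.
No new person acquires control, so the clause is not triggered.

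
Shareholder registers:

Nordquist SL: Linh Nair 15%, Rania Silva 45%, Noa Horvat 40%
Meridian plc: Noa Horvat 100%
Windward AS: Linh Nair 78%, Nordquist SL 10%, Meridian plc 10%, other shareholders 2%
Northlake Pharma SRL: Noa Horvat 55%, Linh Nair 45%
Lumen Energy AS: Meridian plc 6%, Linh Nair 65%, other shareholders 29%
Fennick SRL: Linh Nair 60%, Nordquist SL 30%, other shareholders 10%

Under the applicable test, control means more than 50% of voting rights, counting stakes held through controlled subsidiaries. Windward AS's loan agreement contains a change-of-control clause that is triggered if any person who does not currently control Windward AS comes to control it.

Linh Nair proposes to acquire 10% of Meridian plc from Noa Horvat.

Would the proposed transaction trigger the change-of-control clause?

The purchase adds only to Linh's holdings (Noa's stake shrinks), so Linh is the only person who could newly come to control Windward.
Linh holds 78% of Windward, so Linh controls Windward.
So Linh already controls Windward before the transaction.
After the purchase, Linh holds 10% of Meridian directly, and Noa's stake falls to 90%.
Linh controlled Windward already, so this is not a new person acquiring control; every other person's position is unchanged or reduced.
No new person acquires control, so the clause is not triggered.

No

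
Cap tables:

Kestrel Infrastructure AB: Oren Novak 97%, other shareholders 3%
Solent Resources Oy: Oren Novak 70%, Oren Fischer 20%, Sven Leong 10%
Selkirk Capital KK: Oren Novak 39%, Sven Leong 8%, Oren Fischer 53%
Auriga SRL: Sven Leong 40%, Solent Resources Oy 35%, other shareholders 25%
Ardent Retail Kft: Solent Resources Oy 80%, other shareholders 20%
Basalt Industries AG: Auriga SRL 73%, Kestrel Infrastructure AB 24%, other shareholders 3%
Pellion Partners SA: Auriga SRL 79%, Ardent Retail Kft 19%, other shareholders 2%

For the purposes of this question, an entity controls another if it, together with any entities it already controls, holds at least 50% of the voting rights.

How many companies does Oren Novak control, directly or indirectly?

3

Oren Novak holds 97% of Kestrel, so Oren Novak controls Kestrel.
Oren Novak holds 70% of Solent, so Oren Novak controls Solent.
Solent holds 80% of Ardent, so Oren Novak controls Ardent.
No other company's threshold is met.
Oren Novak controls 3 companies.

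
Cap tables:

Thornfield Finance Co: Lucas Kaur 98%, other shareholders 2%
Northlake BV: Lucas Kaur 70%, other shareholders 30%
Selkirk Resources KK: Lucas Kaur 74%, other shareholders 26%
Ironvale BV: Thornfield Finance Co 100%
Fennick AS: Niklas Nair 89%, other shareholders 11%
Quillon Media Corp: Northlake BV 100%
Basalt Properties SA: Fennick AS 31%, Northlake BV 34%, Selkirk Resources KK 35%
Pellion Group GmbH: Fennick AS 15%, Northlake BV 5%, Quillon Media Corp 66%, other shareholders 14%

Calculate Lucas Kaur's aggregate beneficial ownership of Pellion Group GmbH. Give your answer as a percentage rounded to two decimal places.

49.70%

Lucas reaches Pellion along 2 paths.
Via Northlake: 70% × 5% = 3.5%.
Via Northlake → Quillon: 70% × 100% × 66% = 46.2%.
Total: 3.5% + 46.2% = 49.7%.
Rounded: 49.70%.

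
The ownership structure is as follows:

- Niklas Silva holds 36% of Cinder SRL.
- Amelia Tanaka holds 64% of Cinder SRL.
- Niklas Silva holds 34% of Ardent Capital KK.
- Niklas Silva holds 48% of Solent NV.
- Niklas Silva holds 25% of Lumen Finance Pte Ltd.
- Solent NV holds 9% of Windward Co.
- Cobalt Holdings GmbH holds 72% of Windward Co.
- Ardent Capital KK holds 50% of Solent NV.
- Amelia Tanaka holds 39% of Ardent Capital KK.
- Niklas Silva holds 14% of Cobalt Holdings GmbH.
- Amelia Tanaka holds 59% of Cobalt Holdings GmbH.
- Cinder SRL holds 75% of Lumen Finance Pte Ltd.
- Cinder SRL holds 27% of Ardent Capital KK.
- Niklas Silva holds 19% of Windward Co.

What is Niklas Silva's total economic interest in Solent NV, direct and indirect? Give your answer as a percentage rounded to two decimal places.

Niklas reaches Solent along 3 paths.
Direct stake: 48% = 48%.
Via Cinder → Ardent: 36% × 27% × 50% = 4.86%.
Via Ardent: 34% × 50% = 17%.
Total: 48% + 4.86% + 17% = 69.86%.

69.86%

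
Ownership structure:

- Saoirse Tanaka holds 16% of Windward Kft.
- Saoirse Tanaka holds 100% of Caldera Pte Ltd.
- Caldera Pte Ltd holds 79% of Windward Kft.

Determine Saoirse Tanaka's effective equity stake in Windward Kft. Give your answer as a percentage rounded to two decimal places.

Saoirse reaches Windward along 2 paths.
Via Caldera: 100% × 79% = 79%.
Direct stake: 16% = 16%.
Total: 79% + 16% = 95%.
Rounded: 95.00%.

95.00%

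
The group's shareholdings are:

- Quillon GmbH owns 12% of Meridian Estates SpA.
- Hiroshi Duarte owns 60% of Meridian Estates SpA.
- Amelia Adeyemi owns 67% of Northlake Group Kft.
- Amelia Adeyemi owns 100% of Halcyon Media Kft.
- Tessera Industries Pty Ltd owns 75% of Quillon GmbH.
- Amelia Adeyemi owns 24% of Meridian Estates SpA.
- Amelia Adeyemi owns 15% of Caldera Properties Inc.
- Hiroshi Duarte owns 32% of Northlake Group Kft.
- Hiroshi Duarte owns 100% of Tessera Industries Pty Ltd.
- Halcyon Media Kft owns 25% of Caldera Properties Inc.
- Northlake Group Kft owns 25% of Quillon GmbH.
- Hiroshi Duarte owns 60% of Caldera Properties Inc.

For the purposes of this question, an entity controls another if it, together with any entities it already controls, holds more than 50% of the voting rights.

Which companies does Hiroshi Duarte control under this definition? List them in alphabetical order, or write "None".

Hiroshi holds 100% of Tessera, so Hiroshi controls Tessera.
Tessera holds 75% of Quillon, so Hiroshi controls Quillon.
Hiroshi holds 60% of Caldera, so Hiroshi controls Caldera.
Hiroshi and Quillon together hold 60% + 12% = 72% of Meridian, so Hiroshi controls Meridian.
No other company's threshold is met.

Caldera Properties Inc, Meridian Estates SpA, Quillon GmbH, Tessera Industries Pty Ltd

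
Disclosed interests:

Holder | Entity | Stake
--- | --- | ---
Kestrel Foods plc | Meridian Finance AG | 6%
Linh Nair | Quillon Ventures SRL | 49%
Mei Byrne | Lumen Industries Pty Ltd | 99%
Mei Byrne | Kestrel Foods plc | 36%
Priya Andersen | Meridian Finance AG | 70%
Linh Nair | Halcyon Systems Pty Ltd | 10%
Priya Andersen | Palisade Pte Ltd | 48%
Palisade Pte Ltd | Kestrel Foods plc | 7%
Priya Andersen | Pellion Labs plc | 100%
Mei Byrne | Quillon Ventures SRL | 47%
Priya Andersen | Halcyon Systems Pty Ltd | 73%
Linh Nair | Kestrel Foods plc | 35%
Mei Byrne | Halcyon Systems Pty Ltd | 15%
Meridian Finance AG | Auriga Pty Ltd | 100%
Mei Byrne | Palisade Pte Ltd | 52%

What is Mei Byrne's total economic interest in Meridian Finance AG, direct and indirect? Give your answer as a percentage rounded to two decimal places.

Mei reaches Meridian along 2 paths.
Via Kestrel: 36% × 6% = 2.16%.
Via Palisade → Kestrel: 52% × 7% × 6% = 0.2184%.
Total: 2.16% + 0.2184% = 2.3784%.
Rounded: 2.38%.

2.38%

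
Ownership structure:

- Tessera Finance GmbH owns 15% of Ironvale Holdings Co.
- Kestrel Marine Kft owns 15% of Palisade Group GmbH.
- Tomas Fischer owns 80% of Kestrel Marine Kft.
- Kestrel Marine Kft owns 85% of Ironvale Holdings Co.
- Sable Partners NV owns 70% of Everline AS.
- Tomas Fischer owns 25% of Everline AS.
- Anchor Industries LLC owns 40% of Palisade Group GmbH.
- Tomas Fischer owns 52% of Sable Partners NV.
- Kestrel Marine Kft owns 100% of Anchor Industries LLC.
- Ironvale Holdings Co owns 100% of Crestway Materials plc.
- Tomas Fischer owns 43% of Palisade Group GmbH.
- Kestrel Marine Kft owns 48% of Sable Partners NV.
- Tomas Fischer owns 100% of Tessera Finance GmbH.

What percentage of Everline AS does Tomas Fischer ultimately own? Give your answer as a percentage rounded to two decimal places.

88.28%

Tomas reaches Everline along 3 paths.
Via Kestrel → Sable: 80% × 48% × 70% = 26.88%.
Via Sable: 52% × 70% = 36.4%.
Direct stake: 25% = 25%.
Total: 26.88% + 36.4% + 25% = 88.28%.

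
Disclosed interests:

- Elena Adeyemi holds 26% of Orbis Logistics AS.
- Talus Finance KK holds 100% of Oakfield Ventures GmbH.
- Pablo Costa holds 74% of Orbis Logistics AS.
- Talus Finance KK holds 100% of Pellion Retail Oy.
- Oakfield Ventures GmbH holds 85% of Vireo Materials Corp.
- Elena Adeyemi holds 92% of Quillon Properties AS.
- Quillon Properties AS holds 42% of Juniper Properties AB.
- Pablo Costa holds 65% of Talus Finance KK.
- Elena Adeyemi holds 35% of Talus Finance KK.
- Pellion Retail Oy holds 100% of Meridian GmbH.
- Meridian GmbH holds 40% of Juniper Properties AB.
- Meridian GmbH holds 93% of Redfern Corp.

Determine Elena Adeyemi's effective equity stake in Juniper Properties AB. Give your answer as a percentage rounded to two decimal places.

Elena reaches Juniper along 2 paths.
Via Quillon: 92% × 42% = 38.64%.
Via Talus → Pellion → Meridian: 35% × 100% × 100% × 40% = 14%.
Total: 38.64% + 14% = 52.64%.

52.64%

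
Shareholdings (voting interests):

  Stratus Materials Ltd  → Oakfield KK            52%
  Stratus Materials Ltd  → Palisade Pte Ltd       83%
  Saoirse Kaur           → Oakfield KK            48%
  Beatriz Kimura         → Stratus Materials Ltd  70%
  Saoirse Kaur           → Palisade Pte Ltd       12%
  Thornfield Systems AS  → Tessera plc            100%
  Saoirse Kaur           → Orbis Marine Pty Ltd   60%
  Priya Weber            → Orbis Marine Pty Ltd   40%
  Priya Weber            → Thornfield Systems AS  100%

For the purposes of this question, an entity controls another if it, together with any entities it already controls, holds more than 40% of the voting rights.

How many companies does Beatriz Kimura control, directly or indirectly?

3

Beatriz holds 70% of Stratus, so Beatriz controls Stratus.
Stratus holds 83% of Palisade, so Beatriz controls Palisade.
Stratus holds 52% of Oakfield, so Beatriz controls Oakfield.
No other company's threshold is met.
Beatriz controls 3 companies.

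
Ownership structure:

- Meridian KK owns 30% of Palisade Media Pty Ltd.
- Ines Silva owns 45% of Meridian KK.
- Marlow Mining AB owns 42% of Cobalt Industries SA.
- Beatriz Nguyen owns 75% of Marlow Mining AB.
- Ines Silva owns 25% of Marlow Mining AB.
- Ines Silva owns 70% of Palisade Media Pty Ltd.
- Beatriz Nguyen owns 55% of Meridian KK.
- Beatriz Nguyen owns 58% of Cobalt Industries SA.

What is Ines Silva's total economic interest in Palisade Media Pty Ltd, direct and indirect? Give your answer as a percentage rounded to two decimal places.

83.50%

Ines reaches Palisade along 2 paths.
Via Meridian: 45% × 30% = 13.5%.
Direct stake: 70% = 70%.
Total: 13.5% + 70% = 83.5%.
Rounded: 83.50%.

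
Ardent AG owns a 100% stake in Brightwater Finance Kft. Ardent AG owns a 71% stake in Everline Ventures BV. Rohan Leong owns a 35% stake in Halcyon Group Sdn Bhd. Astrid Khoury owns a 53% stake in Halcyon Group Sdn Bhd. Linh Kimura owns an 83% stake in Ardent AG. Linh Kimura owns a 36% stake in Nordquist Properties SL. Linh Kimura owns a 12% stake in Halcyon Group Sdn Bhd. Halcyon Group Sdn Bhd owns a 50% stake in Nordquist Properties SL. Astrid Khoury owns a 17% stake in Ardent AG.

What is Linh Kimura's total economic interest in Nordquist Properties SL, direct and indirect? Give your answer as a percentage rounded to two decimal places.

42.00%

Linh reaches Nordquist along 2 paths.
Direct stake: 36% = 36%.
Via Halcyon: 12% × 50% = 6%.
Total: 36% + 6% = 42%.
Rounded: 42.00%.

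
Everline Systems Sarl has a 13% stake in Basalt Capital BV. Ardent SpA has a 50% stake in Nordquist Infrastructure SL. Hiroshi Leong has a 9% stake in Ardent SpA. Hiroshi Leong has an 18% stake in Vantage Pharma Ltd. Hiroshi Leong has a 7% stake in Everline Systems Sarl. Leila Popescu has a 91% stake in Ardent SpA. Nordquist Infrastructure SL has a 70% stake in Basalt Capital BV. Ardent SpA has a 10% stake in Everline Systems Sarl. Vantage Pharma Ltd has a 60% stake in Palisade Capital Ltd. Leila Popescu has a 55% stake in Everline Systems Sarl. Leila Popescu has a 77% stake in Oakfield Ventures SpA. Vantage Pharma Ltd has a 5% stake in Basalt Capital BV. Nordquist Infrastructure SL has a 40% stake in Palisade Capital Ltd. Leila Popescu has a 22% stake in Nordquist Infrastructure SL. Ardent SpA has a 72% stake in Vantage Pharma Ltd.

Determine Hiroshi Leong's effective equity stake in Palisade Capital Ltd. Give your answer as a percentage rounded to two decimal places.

Hiroshi reaches Palisade along 3 paths.
Via Ardent → Nordquist: 9% × 50% × 40% = 1.8%.
Via Vantage: 18% × 60% = 10.8%.
Via Ardent → Vantage: 9% × 72% × 60% = 3.888%.
Total: 1.8% + 10.8% + 3.888% = 16.488%.
Rounded: 16.49%.

16.49%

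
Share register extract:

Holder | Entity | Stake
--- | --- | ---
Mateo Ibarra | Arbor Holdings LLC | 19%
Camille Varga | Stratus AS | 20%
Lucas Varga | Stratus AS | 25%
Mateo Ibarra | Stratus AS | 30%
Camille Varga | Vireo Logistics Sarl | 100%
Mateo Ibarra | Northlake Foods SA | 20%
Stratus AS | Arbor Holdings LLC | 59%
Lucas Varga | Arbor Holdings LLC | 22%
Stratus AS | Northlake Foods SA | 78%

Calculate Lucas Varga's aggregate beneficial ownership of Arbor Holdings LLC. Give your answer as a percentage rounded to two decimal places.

Lucas reaches Arbor along 2 paths.
Direct stake: 22% = 22%.
Via Stratus: 25% × 59% = 14.75%.
Total: 22% + 14.75% = 36.75%.

36.75%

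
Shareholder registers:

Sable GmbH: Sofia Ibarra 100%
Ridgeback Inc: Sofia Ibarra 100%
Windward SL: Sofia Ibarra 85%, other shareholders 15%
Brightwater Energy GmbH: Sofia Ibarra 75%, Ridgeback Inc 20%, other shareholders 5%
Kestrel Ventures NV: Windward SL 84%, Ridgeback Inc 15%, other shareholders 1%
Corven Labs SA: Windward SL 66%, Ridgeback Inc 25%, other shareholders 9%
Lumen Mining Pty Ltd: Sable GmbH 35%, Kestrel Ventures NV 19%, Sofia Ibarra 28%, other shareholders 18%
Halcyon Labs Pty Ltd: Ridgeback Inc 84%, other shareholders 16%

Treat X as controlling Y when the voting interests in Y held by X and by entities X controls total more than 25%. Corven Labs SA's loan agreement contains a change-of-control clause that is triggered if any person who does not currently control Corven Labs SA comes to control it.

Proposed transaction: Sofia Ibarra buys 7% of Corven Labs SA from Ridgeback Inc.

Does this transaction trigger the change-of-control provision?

The purchase adds only to Sofia's holdings (Ridgeback's stake shrinks), so Sofia is the only person who could newly come to control Corven.
Sofia holds 100% of Ridgeback, so Sofia controls Ridgeback.
Sofia holds 85% of Windward, so Sofia controls Windward.
Windward and Ridgeback together hold 66% + 25% = 91% of Corven, so Sofia controls Corven.
So Sofia already controls Corven before the transaction.
After the purchase, Sofia holds 7% of Corven directly, and Ridgeback's stake falls to 18%.
Sofia controlled Corven already, so this is not a new person acquiring control; every other person's position is unchanged or reduced.
No new person acquires control, so the clause is not triggered.

No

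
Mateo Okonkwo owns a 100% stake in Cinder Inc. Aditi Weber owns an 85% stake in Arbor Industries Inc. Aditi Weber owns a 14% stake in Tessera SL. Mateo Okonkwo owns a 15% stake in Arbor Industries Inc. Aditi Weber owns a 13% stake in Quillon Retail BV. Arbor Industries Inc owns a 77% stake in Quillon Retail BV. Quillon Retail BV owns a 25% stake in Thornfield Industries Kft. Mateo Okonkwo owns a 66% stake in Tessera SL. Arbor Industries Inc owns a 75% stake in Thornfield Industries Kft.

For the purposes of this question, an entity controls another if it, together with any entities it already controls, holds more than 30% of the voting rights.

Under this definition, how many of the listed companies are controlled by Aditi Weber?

Aditi holds 85% of Arbor, so Aditi controls Arbor.
Arbor and Aditi together hold 77% + 13% = 90% of Quillon, so Aditi controls Quillon.
Arbor and Quillon together hold 75% + 25% = 100% of Thornfield, so Aditi controls Thornfield.
No other company's threshold is met.
Aditi controls 3 companies.

3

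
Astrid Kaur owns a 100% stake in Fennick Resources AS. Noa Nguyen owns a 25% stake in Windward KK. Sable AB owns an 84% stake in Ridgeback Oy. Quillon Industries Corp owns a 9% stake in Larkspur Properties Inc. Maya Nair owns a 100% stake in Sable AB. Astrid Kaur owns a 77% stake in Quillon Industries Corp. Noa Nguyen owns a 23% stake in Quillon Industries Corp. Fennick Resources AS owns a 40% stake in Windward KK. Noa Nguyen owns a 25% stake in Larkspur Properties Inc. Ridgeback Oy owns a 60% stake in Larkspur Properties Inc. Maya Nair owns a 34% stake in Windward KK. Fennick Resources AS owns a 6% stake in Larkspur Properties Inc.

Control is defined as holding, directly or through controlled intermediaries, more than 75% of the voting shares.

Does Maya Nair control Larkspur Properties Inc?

Maya holds 100% of Sable, so Maya controls Sable.
Sable holds 84% of Ridgeback, so Maya controls Ridgeback.
In Larkspur, Maya's side holds only 60%, not > 75%.
So Maya does not control Larkspur.

No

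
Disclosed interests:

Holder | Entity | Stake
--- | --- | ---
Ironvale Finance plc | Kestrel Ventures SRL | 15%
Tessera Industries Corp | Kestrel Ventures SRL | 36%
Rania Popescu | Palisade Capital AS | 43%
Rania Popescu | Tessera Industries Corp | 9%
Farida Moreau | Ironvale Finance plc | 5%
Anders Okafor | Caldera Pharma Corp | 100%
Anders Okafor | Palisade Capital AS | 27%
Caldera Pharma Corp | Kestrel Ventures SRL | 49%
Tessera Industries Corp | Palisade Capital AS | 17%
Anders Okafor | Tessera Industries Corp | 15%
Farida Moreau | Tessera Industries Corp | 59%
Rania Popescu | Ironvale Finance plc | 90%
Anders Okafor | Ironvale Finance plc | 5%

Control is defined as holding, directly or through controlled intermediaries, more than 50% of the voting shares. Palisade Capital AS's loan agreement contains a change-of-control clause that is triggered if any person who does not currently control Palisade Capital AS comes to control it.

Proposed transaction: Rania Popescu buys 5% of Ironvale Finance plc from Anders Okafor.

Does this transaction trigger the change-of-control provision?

The purchase adds only to Rania's holdings (Anders's stake shrinks), so Rania is the only person who could newly come to control Palisade.
Rania holds 90% of Ironvale, so Rania controls Ironvale.
In Palisade, Rania's side holds only 43%, not > 50%.
So before the transaction, Rania does not control Palisade.
After the purchase, Rania's direct stake in Ironvale rises to 90% + 5% = 95%, and Anders's stake falls to 0%.
Rania holds 95% of Ironvale, so Rania controls Ironvale.
After the transaction, Rania's side holds 43% of Palisade, not > 50%, so Rania still does not control Palisade.
No new person acquires control, so the clause is not triggered.

No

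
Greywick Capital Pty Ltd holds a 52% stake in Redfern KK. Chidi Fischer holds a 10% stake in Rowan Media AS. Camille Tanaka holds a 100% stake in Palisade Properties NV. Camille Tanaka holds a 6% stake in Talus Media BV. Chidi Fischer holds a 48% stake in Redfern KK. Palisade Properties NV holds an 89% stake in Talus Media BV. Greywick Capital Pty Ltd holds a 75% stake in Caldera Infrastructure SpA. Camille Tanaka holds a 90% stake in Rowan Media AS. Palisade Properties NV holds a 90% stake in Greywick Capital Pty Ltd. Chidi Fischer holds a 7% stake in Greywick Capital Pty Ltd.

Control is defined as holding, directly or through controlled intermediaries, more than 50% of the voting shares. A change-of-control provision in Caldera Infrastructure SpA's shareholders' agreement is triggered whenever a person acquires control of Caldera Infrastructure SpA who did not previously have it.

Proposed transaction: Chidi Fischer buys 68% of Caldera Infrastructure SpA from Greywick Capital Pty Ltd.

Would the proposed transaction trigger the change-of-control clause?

Yes

The purchase adds only to Chidi's holdings (Greywick's stake shrinks), so Chidi is the only person who could newly come to control Caldera.
Chidi's largest direct stake is 48% in Redfern, which does not meet the threshold, so Chidi controls no company.
Neither Chidi nor any entity Chidi controls holds any voting interest in Caldera.
So before the transaction, Chidi does not control Caldera.
After the purchase, Chidi holds 68% of Caldera directly, and Greywick's stake falls to 7%.
Chidi holds 68% of Caldera, so Chidi controls Caldera.
Chidi did not control Caldera before and does after, so the clause is triggered.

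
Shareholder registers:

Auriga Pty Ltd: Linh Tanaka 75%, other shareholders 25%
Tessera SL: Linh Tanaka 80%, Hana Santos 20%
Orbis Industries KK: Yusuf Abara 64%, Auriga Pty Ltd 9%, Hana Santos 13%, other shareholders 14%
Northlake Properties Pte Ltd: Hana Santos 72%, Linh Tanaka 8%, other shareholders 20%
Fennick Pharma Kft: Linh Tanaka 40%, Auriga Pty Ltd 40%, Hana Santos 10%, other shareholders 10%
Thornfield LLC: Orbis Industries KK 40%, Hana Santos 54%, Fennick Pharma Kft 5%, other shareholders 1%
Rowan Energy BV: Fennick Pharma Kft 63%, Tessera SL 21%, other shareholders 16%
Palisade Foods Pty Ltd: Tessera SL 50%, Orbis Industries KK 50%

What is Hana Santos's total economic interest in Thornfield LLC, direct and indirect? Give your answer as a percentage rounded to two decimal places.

59.70%

Hana reaches Thornfield along 3 paths.
Via Orbis: 13% × 40% = 5.2%.
Direct stake: 54% = 54%.
Via Fennick: 10% × 5% = 0.5%.
Total: 5.2% + 54% + 0.5% = 59.7%.
Rounded: 59.70%.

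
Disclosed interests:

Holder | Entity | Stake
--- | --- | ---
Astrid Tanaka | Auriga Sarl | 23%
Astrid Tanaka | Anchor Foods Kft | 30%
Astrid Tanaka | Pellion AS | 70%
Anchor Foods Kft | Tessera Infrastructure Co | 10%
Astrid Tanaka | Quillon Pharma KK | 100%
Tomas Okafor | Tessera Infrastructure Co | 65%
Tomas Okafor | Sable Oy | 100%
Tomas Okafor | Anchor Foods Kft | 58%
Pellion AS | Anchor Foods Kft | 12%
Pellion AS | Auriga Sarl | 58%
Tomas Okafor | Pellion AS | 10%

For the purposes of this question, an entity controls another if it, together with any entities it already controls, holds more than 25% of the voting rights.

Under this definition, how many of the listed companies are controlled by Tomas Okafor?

Tomas holds 58% of Anchor, so Tomas controls Anchor.
Anchor and Tomas together hold 10% + 65% = 75% of Tessera, so Tomas controls Tessera.
Tomas holds 100% of Sable, so Tomas controls Sable.
No other company's threshold is met.
Tomas controls 3 companies.

3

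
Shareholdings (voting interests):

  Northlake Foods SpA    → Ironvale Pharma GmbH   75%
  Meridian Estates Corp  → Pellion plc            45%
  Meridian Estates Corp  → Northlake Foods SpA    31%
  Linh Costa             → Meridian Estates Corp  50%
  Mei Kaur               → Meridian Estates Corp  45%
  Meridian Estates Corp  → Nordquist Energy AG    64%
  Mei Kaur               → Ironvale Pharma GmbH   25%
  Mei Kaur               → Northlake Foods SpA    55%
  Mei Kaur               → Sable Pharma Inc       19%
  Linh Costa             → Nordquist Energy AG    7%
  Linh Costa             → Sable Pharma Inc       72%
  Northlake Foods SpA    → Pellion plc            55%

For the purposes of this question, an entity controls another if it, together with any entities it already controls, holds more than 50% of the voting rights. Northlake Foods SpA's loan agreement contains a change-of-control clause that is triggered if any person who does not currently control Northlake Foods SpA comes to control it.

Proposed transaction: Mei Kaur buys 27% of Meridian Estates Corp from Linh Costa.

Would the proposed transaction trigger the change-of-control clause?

No

The purchase adds only to Mei's holdings (Linh's stake shrinks), so Mei is the only person who could newly come to control Northlake.
Mei holds 55% of Northlake, so Mei controls Northlake.
So Mei already controls Northlake before the transaction.
After the purchase, Mei's direct stake in Meridian rises to 45% + 27% = 72%, and Linh's stake falls to 23%.
Mei controlled Northlake already, so this is not a new person acquiring control; every other person's position is unchanged or reduced.
No new person acquires control, so the clause is not triggered.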